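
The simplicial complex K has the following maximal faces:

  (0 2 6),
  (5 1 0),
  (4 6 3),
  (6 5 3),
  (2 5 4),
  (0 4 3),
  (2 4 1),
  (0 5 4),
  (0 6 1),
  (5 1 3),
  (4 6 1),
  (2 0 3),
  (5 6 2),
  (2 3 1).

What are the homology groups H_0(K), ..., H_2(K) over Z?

H_0 ≅ Z,  H_1 ≅ Z^2,  H_2 ≅ Z.

We work with the vertex ordering 0 < 1 < 2 < 3 < 4 < 5 < 6. The simplices of K, each written with vertices in increasing order, are:

  0-simplices (7): [0], [1], [2], [3], [4], [5], [6]
  1-simplices (21): [0,1], [0,2], [0,3], [0,4], [0,5], [0,6], [1,2], [1,3], [1,4], [1,5], [1,6], [2,3], [2,4], [2,5], [2,6], [3,4], [3,5], [3,6], [4,5], [4,6], [5,6]
  2-simplices (14): [0,1,5], [0,1,6], [0,2,3], [0,2,6], [0,3,4], [0,4,5], [1,2,3], [1,2,4], [1,3,5], [1,4,6], [2,4,5], [2,5,6], [3,4,6], [3,5,6]

so the chain groups are C_0 ≅ Z^7, C_1 ≅ Z^21, C_2 ≅ Z^14.

Boundary ∂_1: C_1 → C_0 sends each edge [p,q] (with p < q) to q − p. For instance
  ∂[0,5] = [5] − [0].
The 7×21 boundary matrix has rank 6 and Smith normal form diag(1,1,1,1,1,1).

The boundary map ∂_2: C_2 → C_1 maps a triangle to the signed sum of its edges. For instance
  ∂[2,5,6] = [5,6] − [2,6] + [2,5],
  ∂[1,2,3] = [2,3] − [1,3] + [1,2].
This gives a 21×14 integer matrix of rank 13; reducing to Smith normal form yields diagonal entries (1,1,1,1,1,1,1,1,1,1,1,1,1).

From H_k ≅ ker(∂_k) / im(∂_{k+1}) we obtain:

  H_0: rank C_0 − rank ∂_1 = 7 − 6 = 1, and the invariant factors of ∂_1 are all 1, so H_0 ≅ Z.
  H_1: rank ker ∂_1 − rank ∂_2 = (21 − 6) − 13 = 2, and the invariant factors of ∂_2 are all 1, so H_1 ≅ Z^2.
  H_2: rank ker ∂_2 − rank ∂_3 = (14 − 13) − 0 = 1, and there is no ∂_3, so H_2 ≅ Z.

As a check, the Euler characteristic is 7 − 21 + 14 = 0, which agrees with 1 − 2 + 1 = 0.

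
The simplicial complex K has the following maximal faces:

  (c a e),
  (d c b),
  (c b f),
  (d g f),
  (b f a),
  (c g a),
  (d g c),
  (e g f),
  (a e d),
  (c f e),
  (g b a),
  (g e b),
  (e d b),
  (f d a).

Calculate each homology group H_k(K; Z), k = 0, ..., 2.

We work with the vertex ordering a < b < c < d < e < f < g. The simplices of K, each written with vertices in increasing order, are:

  0-simplices (7): a, b, c, d, e, f, g
  1-simplices (21): ab, ac, ad, ae, af, ag, bc, bd, be, bf, bg, cd, ce, cf, cg, de, df, dg, ef, eg, fg
  2-simplices (14): abf, abg, ace, acg, ade, adf, bcd, bcf, bde, beg, cdg, cef, dfg, efg

so the chain groups are C_0 ≅ Z^7, C_1 ≅ Z^21, C_2 ≅ Z^14.

∂_1: C_1 → C_0 is given by ∂[p,q] = [q] − [p]. For instance
  ∂df = f − d.
The 7×21 boundary matrix has rank 6 and Smith normal form diag(1,1,1,1,1,1).

∂_2: C_2 → C_1 sends each 2-simplex [p,q,r] to [q,r] − [p,r] + [p,q]. For instance
  ∂dfg = fg − dg + df,
  ∂efg = fg − eg + ef.
The 21×14 boundary matrix has rank 13 and Smith normal form diag(1,1,1,1,1,1,1,1,1,1,1,1,1).

From H_k ≅ ker(∂_k) / im(∂_{k+1}) we obtain:

  H_0: rank C_0 − rank ∂_1 = 7 − 6 = 1, and the invariant factors of ∂_1 are all 1, so H_0 ≅ Z.
  H_1: rank ker ∂_1 − rank ∂_2 = (21 − 6) − 13 = 2, and the invariant factors of ∂_2 are all 1, so H_1 ≅ Z^2.
  H_2: rank ker ∂_2 − rank ∂_3 = (14 − 13) − 0 = 1, and there is no ∂_3, so H_2 ≅ Z.

H_0 = Z,  H_1 = Z^2,  H_2 = Z.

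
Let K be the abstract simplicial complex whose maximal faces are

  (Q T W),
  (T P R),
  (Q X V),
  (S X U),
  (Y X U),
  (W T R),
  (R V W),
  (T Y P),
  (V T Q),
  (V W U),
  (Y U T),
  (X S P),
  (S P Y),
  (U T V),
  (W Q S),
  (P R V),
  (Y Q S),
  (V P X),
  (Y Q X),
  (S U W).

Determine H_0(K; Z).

Order the vertices as P < Q < R < S < T < U < V < W < X < Y. Listing each simplex with vertices in this order, K has dimension 2 with simplices:

  0-simplices (10): P, Q, R, S, T, U, V, W, X, Y
  1-simplices (30): PR, PS, PT, PV, PX, PY, QS, QT, QV, QW, QX, QY, RT, RV, RW, SU, SW, SX, SY, TU, TV, TW, TY, UV, UW, UX, UY, VW, VX, XY
  2-simplices (20): PRT, PRV, PSX, PSY, PTY, PVX, QSW, QSY, QTV, QTW, QVX, QXY, RTW, RVW, SUW, SUX, TUV, TUY, UVW, UXY

giving chain groups C_0 ≅ Z^10, C_1 ≅ Z^30, C_2 ≅ Z^20.

The boundary map ∂_1: C_1 → C_0 maps an edge to its endpoints' difference, ∂[p,q] = q − p.
The resulting 10×30 matrix has rank 9, and its Smith normal form has invariant factors (1,1,1,1,1,1,1,1,1).

Boundary ∂_2: C_2 → C_1 acts by ∂[p,q,r] = [q,r] − [p,r] + [p,q]. For instance
  ∂SUX = UX − SX + SU,
  ∂PRT = RT − PT + PR.
The resulting 30×20 matrix has rank 20, and its Smith normal form has invariant factors (1,1,1,1,1,1,1,1,1,1,1,1,1,1,1,1,1,1,1,2).

Reading off H_k = ker ∂_k / im ∂_{k+1}:

  H_0: rank C_0 − rank ∂_1 = 10 − 9 = 1, and the invariant factors of ∂_1 are all 1, so H_0 ≅ Z.

H_0 = Z.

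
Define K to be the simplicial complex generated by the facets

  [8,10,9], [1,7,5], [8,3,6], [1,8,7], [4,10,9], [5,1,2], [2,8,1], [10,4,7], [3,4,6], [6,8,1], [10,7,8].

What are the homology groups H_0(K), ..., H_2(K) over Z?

Take the total order 1 < 2 < 3 < 4 < 5 < 6 < 7 < 8 < 9 < 10 on the vertex set. Then K (dimension 2) consists of the simplices:

  0-simplices (10): [1], [2], [3], [4], [5], [6], [7], [8], [9], [10]
  1-simplices (21): [1,2], [1,5], [1,6], [1,7], [1,8], [2,5], [2,8], [3,4], [3,6], [3,8], [4,6], [4,7], [4,9], [4,10], [5,7], [6,8], [7,8], [7,10], [8,9], [8,10], [9,10]
  2-simplices (11): [1,2,5], [1,2,8], [1,5,7], [1,6,8], [1,7,8], [3,4,6], [3,6,8], [4,7,10], [4,9,10], [7,8,10], [8,9,10]

so the chain groups are C_0 ≅ Z^10, C_1 ≅ Z^21, C_2 ≅ Z^11.

Boundary ∂_1: C_1 → C_0 maps an edge to its endpoints' difference, ∂[p,q] = q − p. For instance
  ∂[7,10] = [10] − [7].
The 10×21 boundary matrix has rank 9 and Smith normal form diag(1,1,1,1,1,1,1,1,1).

Boundary ∂_2: C_2 → C_1 sends each 2-simplex [p,q,r] to [q,r] − [p,r] + [p,q]. For instance
  ∂[1,7,8] = [7,8] − [1,8] + [1,7],
  ∂[1,2,8] = [2,8] − [1,8] + [1,2].
The 21×11 boundary matrix has rank 11 and Smith normal form diag(1,1,1,1,1,1,1,1,1,1,1).

From H_k ≅ ker(∂_k) / im(∂_{k+1}) we obtain:

  H_0: rank C_0 − rank ∂_1 = 10 − 9 = 1, and the invariant factors of ∂_1 are all 1, so H_0 = Z.
  H_1: rank ker ∂_1 − rank ∂_2 = (21 − 9) − 11 = 1, and the invariant factors of ∂_2 are all 1, so H_1 = Z.
  H_2: rank ker ∂_2 − rank ∂_3 = (11 − 11) − 0 = 0, and there is no ∂_3, so H_2 = 0.

H_0 ≅ Z,  H_1 ≅ Z,  H_2 = 0.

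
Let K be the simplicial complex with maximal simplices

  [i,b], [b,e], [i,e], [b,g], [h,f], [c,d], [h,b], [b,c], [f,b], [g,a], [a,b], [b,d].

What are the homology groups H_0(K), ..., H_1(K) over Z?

H_0 ≅ Z,  H_1 ≅ Z^4.

We work with the vertex ordering a < b < c < d < e < f < g < h < i. The simplices of K, each written with vertices in increasing order, are:

  0-simplices (9): a, b, c, d, e, f, g, h, i
  1-simplices (12): ab, ag, bc, bd, be, bf, bg, bh, bi, cd, ei, fh

Hence C_0 ≅ Z^9, C_1 ≅ Z^12.

Boundary ∂_1: C_1 → C_0 sends each edge [p,q] (with p < q) to q − p. For instance
  ∂cd = d − c.
The 9×12 boundary matrix has rank 8 and Smith normal form diag(1,1,1,1,1,1,1,1).

Now H_k = ker ∂_k / im ∂_{k+1}, so:

  H_0: rank C_0 − rank ∂_1 = 9 − 8 = 1, and the invariant factors of ∂_1 are all 1, so H_0 ≅ Z.
  H_1: rank ker ∂_1 − rank ∂_2 = (12 − 8) − 0 = 4, and there is no ∂_2, so H_1 ≅ Z^4.

(K is a triangulation of a wedge of 4 circles.)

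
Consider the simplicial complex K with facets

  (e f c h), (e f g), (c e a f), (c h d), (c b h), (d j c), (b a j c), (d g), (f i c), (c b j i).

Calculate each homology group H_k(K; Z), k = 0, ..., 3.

H_0 ≅ Z,  H_1 ≅ Z,  H_2 = 0,  H_3 = 0.

Order the vertices as a < b < c < d < e < f < g < h < i < j. Listing each simplex with vertices in this order, K has dimension 3 with simplices:

  0-simplices (10): a, b, c, d, e, f, g, h, i, j
  1-simplices (25): ab, ac, ae, af, aj, bc, bh, bi, bj, cd, ce, cf, ch, ci, cj, dg, dh, dj, ef, eg, eh, fg, fh, fi, ij
  2-simplices (19): abc, abj, ace, acf, acj, aef, bch, bci, bcj, bij, cdh, cdj, cef, ceh, cfh, cfi, cij, efg, efh
  3-simplices (4): abcj, acef, bcij, cefh

Hence C_0 ≅ Z^10, C_1 ≅ Z^25, C_2 ≅ Z^19, C_3 ≅ Z^4.

∂_1: C_1 → C_0 is given by ∂[p,q] = [q] − [p]. For instance
  ∂dj = j − d.
The resulting 10×25 matrix has rank 9, and its Smith normal form has invariant factors (1,1,1,1,1,1,1,1,1).

Boundary ∂_2: C_2 → C_1 acts by ∂[p,q,r] = [q,r] − [p,r] + [p,q]. For instance
  ∂cdh = dh − ch + cd,
  ∂cfh = fh − ch + cf.
As a 25×19 matrix over Z this has rank 15, with invariant factors (1,1,1,1,1,1,1,1,1,1,1,1,1,1,1).

∂_3: C_3 → C_2 sends each 3-simplex σ to the alternating sum Σ_i (−1)^i (σ with its i-th vertex removed). For instance
  ∂abcj = bcj − acj + abj − abc,
  ∂cefh = efh − cfh + ceh − cef.
This gives a 19×4 integer matrix of rank 4; reducing to Smith normal form yields diagonal entries (1,1,1,1).

Reading off H_k = ker ∂_k / im ∂_{k+1}:

  H_0: rank C_0 − rank ∂_1 = 10 − 9 = 1, and the invariant factors of ∂_1 are all 1, so H_0 = Z.
  H_1: rank ker ∂_1 − rank ∂_2 = (25 − 9) − 15 = 1, and the invariant factors of ∂_2 are all 1, so H_1 = Z.
  H_2: rank ker ∂_2 − rank ∂_3 = (19 − 15) − 4 = 0, and the invariant factors of ∂_3 are all 1, so H_2 = 0.
  H_3: rank ker ∂_3 − rank ∂_4 = (4 − 4) − 0 = 0, and there is no ∂_4, so H_3 = 0.

As a check, the Euler characteristic is 10 − 25 + 19 − 4 = 0, which agrees with 1 − 1 + 0 − 0 = 0.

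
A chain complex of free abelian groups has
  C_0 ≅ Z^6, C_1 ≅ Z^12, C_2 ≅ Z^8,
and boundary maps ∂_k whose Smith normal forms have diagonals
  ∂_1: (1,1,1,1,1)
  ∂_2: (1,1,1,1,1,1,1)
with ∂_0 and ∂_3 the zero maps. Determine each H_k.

H_0 = Z,  H_1 = 0,  H_2 = Z.

H_0: b_0 = 6 − 0 − 5 = 1; torsion from ∂_1 factors > 1: none. So H_0 = Z.
H_1: b_1 = 12 − 5 − 7 = 0; torsion from ∂_2 factors > 1: none. So H_1 = 0.
H_2: b_2 = 8 − 7 − 0 = 1; torsion from ∂_3 factors > 1: none. So H_2 = Z.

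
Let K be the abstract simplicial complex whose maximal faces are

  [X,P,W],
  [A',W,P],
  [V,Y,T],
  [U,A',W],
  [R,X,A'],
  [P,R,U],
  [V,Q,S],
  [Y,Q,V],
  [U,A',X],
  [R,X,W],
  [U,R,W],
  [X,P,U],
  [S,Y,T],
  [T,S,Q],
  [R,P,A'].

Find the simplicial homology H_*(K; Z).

H_0 ≅ Z^2,  H_1 ≅ Z ⊕ Z/2,  H_2 = 0.

Take the total order P < Q < R < S < T < U < V < W < X < Y < A' on the vertex set. Then K (dimension 2) consists of the simplices:

  0-simplices (11): [P], [Q], [R], [S], [T], [U], [V], [W], [X], [Y], [A']
  1-simplices (25): (25 of them)
  2-simplices (15): [P,R,U], [P,R,A'], [P,U,X], [P,W,X], [P,W,A'], [Q,S,T], [Q,S,V], [Q,V,Y], [R,U,W], [R,W,X], [R,X,A'], [S,T,Y], [T,V,Y], [U,W,A'], [U,X,A']

giving chain groups C_0 ≅ Z^11, C_1 ≅ Z^25, C_2 ≅ Z^15.

Boundary ∂_1: C_1 → C_0 maps an edge to its endpoints' difference, ∂[p,q] = q − p.
The 11×25 boundary matrix has rank 9 and Smith normal form diag(1,1,1,1,1,1,1,1,1).

The boundary map ∂_2: C_2 → C_1 acts by ∂[p,q,r] = [q,r] − [p,r] + [p,q]. For instance
  ∂[P,U,X] = [U,X] − [P,X] + [P,U],
  ∂[R,X,A'] = [X,A'] − [R,A'] + [R,X].
As a 25×15 matrix over Z this has rank 15, with invariant factors (1,1,1,1,1,1,1,1,1,1,1,1,1,1,2).

Reading off H_k = ker ∂_k / im ∂_{k+1}:

  H_0: rank C_0 − rank ∂_1 = 11 − 9 = 2, and the invariant factors of ∂_1 are all 1, so H_0 = Z^2.
  H_1: rank ker ∂_1 − rank ∂_2 = (25 − 9) − 15 = 1, and ∂_2 has invariant factor 2 > 1, so H_1 = Z ⊕ Z/2.
  H_2: rank ker ∂_2 − rank ∂_3 = (15 − 15) − 0 = 0, and there is no ∂_3, so H_2 = 0.

(K is a triangulation of the disjoint union of the Möbius band and the real projective plane RP^2.)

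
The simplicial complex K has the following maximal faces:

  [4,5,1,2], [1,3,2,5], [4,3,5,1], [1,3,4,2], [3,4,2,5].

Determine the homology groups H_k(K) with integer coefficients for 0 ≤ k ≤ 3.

Take the total order 1 < 2 < 3 < 4 < 5 on the vertex set. Then K (dimension 3) consists of the simplices:

  0-simplices (5): [1], [2], [3], [4], [5]
  1-simplices (10): [1,2], [1,3], [1,4], [1,5], [2,3], [2,4], [2,5], [3,4], [3,5], [4,5]
  2-simplices (10): [1,2,3], [1,2,4], [1,2,5], [1,3,4], [1,3,5], [1,4,5], [2,3,4], [2,3,5], [2,4,5], [3,4,5]
  3-simplices (5): [1,2,3,4], [1,2,3,5], [1,2,4,5], [1,3,4,5], [2,3,4,5]

so the chain groups are C_0 ≅ Z^5, C_1 ≅ Z^10, C_2 ≅ Z^10, C_3 ≅ Z^5.

∂_1: C_1 → C_0 is given by ∂[p,q] = [q] − [p]. For instance
  ∂[2,4] = [4] − [2].
The 5×10 boundary matrix has rank 4 and Smith normal form diag(1,1,1,1).

∂_2: C_2 → C_1 maps a triangle to the signed sum of its edges. For instance
  ∂[2,4,5] = [4,5] − [2,5] + [2,4],
  ∂[1,2,3] = [2,3] − [1,3] + [1,2].
The 10×10 boundary matrix has rank 6 and Smith normal form diag(1,1,1,1,1,1).

The boundary map ∂_3: C_3 → C_2 sends each 3-simplex σ to the alternating sum Σ_i (−1)^i (σ with its i-th vertex removed). For instance
  ∂[1,2,3,4] = [2,3,4] − [1,3,4] + [1,2,4] − [1,2,3],
  ∂[1,3,4,5] = [3,4,5] − [1,4,5] + [1,3,5] − [1,3,4].
The resulting 10×5 matrix has rank 4, and its Smith normal form has invariant factors (1,1,1,1).

Reading off H_k = ker ∂_k / im ∂_{k+1}:

  H_0: rank C_0 − rank ∂_1 = 5 − 4 = 1, and the invariant factors of ∂_1 are all 1, so H_0 ≅ Z.
  H_1: rank ker ∂_1 − rank ∂_2 = (10 − 4) − 6 = 0, and the invariant factors of ∂_2 are all 1, so H_1 ≅ 0.
  H_2: rank ker ∂_2 − rank ∂_3 = (10 − 6) − 4 = 0, and the invariant factors of ∂_3 are all 1, so H_2 ≅ 0.
  H_3: rank ker ∂_3 − rank ∂_4 = (5 − 4) − 0 = 1, and there is no ∂_4, so H_3 ≅ Z.

H_0 ≅ Z,  H_1 = 0,  H_2 = 0,  H_3 ≅ Z.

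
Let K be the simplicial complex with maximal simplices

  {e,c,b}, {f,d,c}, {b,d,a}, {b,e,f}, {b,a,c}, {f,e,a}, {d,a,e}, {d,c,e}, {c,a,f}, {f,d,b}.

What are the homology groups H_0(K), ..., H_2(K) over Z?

H_0 ≅ Z,  H_1 ≅ Z/2Z,  H_2 = 0.

Fix the vertex order a < b < c < d < e < f and write every simplex with vertices in increasing order. Then dim K = 2 and the simplices of K are:

  0-simplices (6): a, b, c, d, e, f
  1-simplices (15): ab, ac, ad, ae, af, bc, bd, be, bf, cd, ce, cf, de, df, ef
  2-simplices (10): abc, abd, acf, ade, aef, bce, bdf, bef, cde, cdf

Hence C_0 ≅ Z^6, C_1 ≅ Z^15, C_2 ≅ Z^10.

The boundary map ∂_1: C_1 → C_0 sends each edge [p,q] (with p < q) to q − p.
As a 6×15 matrix over Z this has rank 5, with invariant factors (1,1,1,1,1).

Boundary ∂_2: C_2 → C_1 maps a triangle to the signed sum of its edges. For instance
  ∂ade = de − ae + ad,
  ∂cde = de − ce + cd.
The 15×10 boundary matrix has rank 10 and Smith normal form diag(1,1,1,1,1,1,1,1,1,2).

Now H_k = ker ∂_k / im ∂_{k+1}, so:

  H_0: rank C_0 − rank ∂_1 = 6 − 5 = 1, and the invariant factors of ∂_1 are all 1, so H_0 ≅ Z.
  H_1: rank ker ∂_1 − rank ∂_2 = (15 − 5) − 10 = 0, and ∂_2 has invariant factor 2 > 1, so H_1 ≅ Z/2Z.
  H_2: rank ker ∂_2 − rank ∂_3 = (10 − 10) − 0 = 0, and there is no ∂_3, so H_2 ≅ 0.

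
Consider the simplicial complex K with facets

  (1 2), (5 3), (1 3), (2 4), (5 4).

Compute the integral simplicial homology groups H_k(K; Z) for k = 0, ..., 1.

Fix the vertex order 1 < 2 < 3 < 4 < 5 and write every simplex with vertices in increasing order. Then dim K = 1 and the simplices of K are:

  0-simplices (5): [1], [2], [3], [4], [5]
  1-simplices (5): [1,2], [1,3], [2,4], [3,5], [4,5]

giving chain groups C_0 ≅ Z^5, C_1 ≅ Z^5.

Boundary ∂_1: C_1 → C_0 sends each edge [p,q] (with p < q) to q − p.
As a 5×5 matrix over Z this has rank 4, with invariant factors (1,1,1,1).

Now H_k = ker ∂_k / im ∂_{k+1}, so:

  H_0: rank C_0 − rank ∂_1 = 5 − 4 = 1, and the invariant factors of ∂_1 are all 1, so H_0 = Z.
  H_1: rank ker ∂_1 − rank ∂_2 = (5 − 4) − 0 = 1, and there is no ∂_2, so H_1 = Z.

(K is a triangulation of the circle S^1.)

H_0 = Z,  H_1 = Z.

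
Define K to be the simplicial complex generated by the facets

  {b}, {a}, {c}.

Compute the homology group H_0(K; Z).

Take the total order a < b < c on the vertex set. Then K (dimension 0) consists of the simplices:

  0-simplices (3): a, b, c

so the chain groups are C_0 ≅ Z^3.

From H_k ≅ ker(∂_k) / im(∂_{k+1}) we obtain:

  H_0: rank C_0 − rank ∂_1 = 3 − 0 = 3, and there is no ∂_1, so H_0 ≅ Z^3.

(K is a triangulation of a set of 3 points.)

H_0 = Z^3.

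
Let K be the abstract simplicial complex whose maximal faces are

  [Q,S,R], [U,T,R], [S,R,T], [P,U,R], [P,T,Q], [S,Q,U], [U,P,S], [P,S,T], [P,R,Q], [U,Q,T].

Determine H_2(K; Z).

We work with the vertex ordering P < Q < R < S < T < U. The simplices of K, each written with vertices in increasing order, are:

  0-simplices (6): P, Q, R, S, T, U
  1-simplices (15): PQ, PR, PS, PT, PU, QR, QS, QT, QU, RS, RT, RU, ST, SU, TU
  2-simplices (10): PQR, PQT, PRU, PST, PSU, QRS, QSU, QTU, RST, RTU

giving chain groups C_0 ≅ Z^6, C_1 ≅ Z^15, C_2 ≅ Z^10.

The boundary map ∂_1: C_1 → C_0 maps an edge to its endpoints' difference, ∂[p,q] = q − p.
The resulting 6×15 matrix has rank 5, and its Smith normal form has invariant factors (1,1,1,1,1).

The boundary map ∂_2: C_2 → C_1 acts by ∂[p,q,r] = [q,r] − [p,r] + [p,q]. For instance
  ∂RST = ST − RT + RS,
  ∂QTU = TU − QU + QT.
The resulting 15×10 matrix has rank 10, and its Smith normal form has invariant factors (1,1,1,1,1,1,1,1,1,2).

Computing H_k = (kernel of ∂_k) / (image of ∂_{k+1}):

  H_2: rank ker ∂_2 − rank ∂_3 = (10 − 10) − 0 = 0, and there is no ∂_3, so H_2 = 0.

(K is a triangulation of the real projective plane RP^2.)

H_2 ≅ 0.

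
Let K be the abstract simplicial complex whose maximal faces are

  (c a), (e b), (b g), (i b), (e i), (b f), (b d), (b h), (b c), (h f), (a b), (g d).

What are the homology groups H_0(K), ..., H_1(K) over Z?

Order the vertices as a < b < c < d < e < f < g < h < i. Listing each simplex with vertices in this order, K has dimension 1 with simplices:

  0-simplices (9): a, b, c, d, e, f, g, h, i
  1-simplices (12): ab, ac, bc, bd, be, bf, bg, bh, bi, dg, ei, fh

giving chain groups C_0 ≅ Z^9, C_1 ≅ Z^12.

∂_1: C_1 → C_0 is given by ∂[p,q] = [q] − [p].
This gives a 9×12 integer matrix of rank 8; reducing to Smith normal form yields diagonal entries (1,1,1,1,1,1,1,1).

From H_k ≅ ker(∂_k) / im(∂_{k+1}) we obtain:

  H_0: rank C_0 − rank ∂_1 = 9 − 8 = 1, and the invariant factors of ∂_1 are all 1, so H_0 = Z.
  H_1: rank ker ∂_1 − rank ∂_2 = (12 − 8) − 0 = 4, and there is no ∂_2, so H_1 = Z^4.

(K is a triangulation of a wedge of 4 circles.)

H_0 ≅ Z,  H_1 ≅ Z^4.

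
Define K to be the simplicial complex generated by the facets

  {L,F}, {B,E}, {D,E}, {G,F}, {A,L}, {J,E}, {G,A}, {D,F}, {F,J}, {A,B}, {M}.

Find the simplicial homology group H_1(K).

Fix the vertex order A < B < D < E < F < G < J < L < M and write every simplex with vertices in increasing order. Then dim K = 1 and the simplices of K are:

  0-simplices (9): A, B, D, E, F, G, J, L, M
  1-simplices (10): AB, AG, AL, BE, DE, DF, EJ, FG, FJ, FL

giving chain groups C_0 ≅ Z^9, C_1 ≅ Z^10.

The boundary map ∂_1: C_1 → C_0 maps an edge to its endpoints' difference, ∂[p,q] = q − p.
The 9×10 boundary matrix has rank 7 and Smith normal form diag(1,1,1,1,1,1,1).

Now H_k = ker ∂_k / im ∂_{k+1}, so:

  H_1: rank ker ∂_1 − rank ∂_2 = (10 − 7) − 0 = 3, and there is no ∂_2, so H_1 ≅ Z^3.

H_1 ≅ Z^3.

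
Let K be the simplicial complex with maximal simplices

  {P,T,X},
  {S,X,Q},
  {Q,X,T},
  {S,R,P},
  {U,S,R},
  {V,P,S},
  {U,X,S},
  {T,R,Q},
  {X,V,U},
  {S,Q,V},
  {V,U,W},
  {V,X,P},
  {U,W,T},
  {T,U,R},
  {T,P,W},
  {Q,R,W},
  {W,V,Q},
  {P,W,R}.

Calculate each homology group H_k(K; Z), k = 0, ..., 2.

H_0 = Z,  H_1 = Z ⊕ Z/2,  H_2 = 0.

Take the total order P < Q < R < S < T < U < V < W < X on the vertex set. Then K (dimension 2) consists of the simplices:

  0-simplices (9): P, Q, R, S, T, U, V, W, X
  1-simplices (27): PR, PS, PT, PV, PW, PX, QR, QS, QT, QV, QW, QX, RS, RT, RU, RW, SU, SV, SX, TU, TW, TX, UV, UW, UX, VW, VX
  2-simplices (18): PRS, PRW, PSV, PTW, PTX, PVX, QRT, QRW, QSV, QSX, QTX, QVW, RSU, RTU, SUX, TUW, UVW, UVX

giving chain groups C_0 ≅ Z^9, C_1 ≅ Z^27, C_2 ≅ Z^18.

Boundary ∂_1: C_1 → C_0 sends each edge [p,q] (with p < q) to q − p. For instance
  ∂QR = R − Q.
The resulting 9×27 matrix has rank 8, and its Smith normal form has invariant factors (1,1,1,1,1,1,1,1).

Boundary ∂_2: C_2 → C_1 maps a triangle to the signed sum of its edges. For instance
  ∂QVW = VW − QW + QV,
  ∂PVX = VX − PX + PV.
The resulting 27×18 matrix has rank 18, and its Smith normal form has invariant factors (1,1,1,1,1,1,1,1,1,1,1,1,1,1,1,1,1,2).

Now H_k = ker ∂_k / im ∂_{k+1}, so:

  H_0: rank C_0 − rank ∂_1 = 9 − 8 = 1, and the invariant factors of ∂_1 are all 1, so H_0 = Z.
  H_1: rank ker ∂_1 − rank ∂_2 = (27 − 8) − 18 = 1, and ∂_2 has invariant factor 2 > 1, so H_1 = Z ⊕ Z/2.
  H_2: rank ker ∂_2 − rank ∂_3 = (18 − 18) − 0 = 0, and there is no ∂_3, so H_2 = 0.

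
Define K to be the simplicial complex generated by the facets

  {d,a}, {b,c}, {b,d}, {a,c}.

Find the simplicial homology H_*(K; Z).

H_0 = Z,  H_1 = Z.

Take the total order a < b < c < d on the vertex set. Then K (dimension 1) consists of the simplices:

  0-simplices (4): a, b, c, d
  1-simplices (4): ac, ad, bc, bd

so the chain groups are C_0 ≅ Z^4, C_1 ≅ Z^4.

The boundary map ∂_1: C_1 → C_0 sends each edge [p,q] (with p < q) to q − p. For instance
  ∂ac = c − a.
The resulting 4×4 matrix has rank 3, and its Smith normal form has invariant factors (1,1,1).

Reading off H_k = ker ∂_k / im ∂_{k+1}:

  H_0: rank C_0 − rank ∂_1 = 4 − 3 = 1, and the invariant factors of ∂_1 are all 1, so H_0 ≅ Z.
  H_1: rank ker ∂_1 − rank ∂_2 = (4 − 3) − 0 = 1, and there is no ∂_2, so H_1 ≅ Z.

As a check, the Euler characteristic is 4 − 4 = 0, which agrees with 1 − 1 = 0.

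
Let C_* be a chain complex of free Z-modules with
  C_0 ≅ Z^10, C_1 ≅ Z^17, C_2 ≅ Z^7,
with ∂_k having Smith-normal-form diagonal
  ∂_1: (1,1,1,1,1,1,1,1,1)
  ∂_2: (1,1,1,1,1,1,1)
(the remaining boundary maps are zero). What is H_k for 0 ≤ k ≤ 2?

H_0: b_0 = 10 − 0 − 9 = 1; torsion from ∂_1 factors > 1: none. So H_0 ≅ Z.
H_1: b_1 = 17 − 9 − 7 = 1; torsion from ∂_2 factors > 1: none. So H_1 ≅ Z.
H_2: b_2 = 7 − 7 − 0 = 0; torsion from ∂_3 factors > 1: none. So H_2 ≅ 0.

H_0 ≅ Z,  H_1 ≅ Z,  H_2 = 0.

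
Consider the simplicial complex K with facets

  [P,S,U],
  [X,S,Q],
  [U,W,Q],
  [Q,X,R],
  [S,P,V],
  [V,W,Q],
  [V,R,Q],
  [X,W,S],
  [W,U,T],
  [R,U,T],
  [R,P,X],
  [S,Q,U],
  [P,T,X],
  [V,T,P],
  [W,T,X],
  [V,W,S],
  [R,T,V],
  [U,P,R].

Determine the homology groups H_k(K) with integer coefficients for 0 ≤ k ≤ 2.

Fix the vertex order P < Q < R < S < T < U < V < W < X and write every simplex with vertices in increasing order. Then dim K = 2 and the simplices of K are:

  0-simplices (9): P, Q, R, S, T, U, V, W, X
  1-simplices (27): PR, PS, PT, PU, PV, PX, QR, QS, QU, QV, QW, QX, RT, RU, RV, RX, SU, SV, SW, SX, TU, TV, TW, TX, UW, VW, WX
  2-simplices (18): PRU, PRX, PSU, PSV, PTV, PTX, QRV, QRX, QSU, QSX, QUW, QVW, RTU, RTV, SVW, SWX, TUW, TWX

so the chain groups are C_0 ≅ Z^9, C_1 ≅ Z^27, C_2 ≅ Z^18.

The boundary map ∂_1: C_1 → C_0 sends each edge [p,q] (with p < q) to q − p.
The 9×27 boundary matrix has rank 8 and Smith normal form diag(1,1,1,1,1,1,1,1).

The boundary map ∂_2: C_2 → C_1 sends each 2-simplex [p,q,r] to [q,r] − [p,r] + [p,q]. For instance
  ∂PTX = TX − PX + PT,
  ∂QUW = UW − QW + QU.
As a 27×18 matrix over Z this has rank 18, with invariant factors (1,1,1,1,1,1,1,1,1,1,1,1,1,1,1,1,1,2).

From H_k ≅ ker(∂_k) / im(∂_{k+1}) we obtain:

  H_0: rank C_0 − rank ∂_1 = 9 − 8 = 1, and the invariant factors of ∂_1 are all 1, so H_0 ≅ Z.
  H_1: rank ker ∂_1 − rank ∂_2 = (27 − 8) − 18 = 1, and ∂_2 has invariant factor 2 > 1, so H_1 ≅ Z ⊕ Z/2Z.
  H_2: rank ker ∂_2 − rank ∂_3 = (18 − 18) − 0 = 0, and there is no ∂_3, so H_2 ≅ 0.

As a check, the Euler characteristic is 9 − 27 + 18 = 0, which agrees with 1 − 1 + 0 = 0.
(K is a triangulation of the Klein bottle.)

H_0 ≅ Z,  H_1 ≅ Z ⊕ Z/2Z,  H_2 = 0.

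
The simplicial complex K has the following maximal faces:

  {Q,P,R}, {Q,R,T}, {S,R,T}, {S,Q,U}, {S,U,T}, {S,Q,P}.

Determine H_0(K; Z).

Fix the vertex order P < Q < R < S < T < U and write every simplex with vertices in increasing order. Then dim K = 2 and the simplices of K are:

  0-simplices (6): P, Q, R, S, T, U
  1-simplices (12): PQ, PR, PS, QR, QS, QT, QU, RS, RT, ST, SU, TU
  2-simplices (6): PQR, PQS, QRT, QSU, RST, STU

so the chain groups are C_0 ≅ Z^6, C_1 ≅ Z^12, C_2 ≅ Z^6.

The boundary map ∂_1: C_1 → C_0 maps an edge to its endpoints' difference, ∂[p,q] = q − p. For instance
  ∂PR = R − P.
The 6×12 boundary matrix has rank 5 and Smith normal form diag(1,1,1,1,1).

Boundary ∂_2: C_2 → C_1 maps a triangle to the signed sum of its edges. For instance
  ∂QSU = SU − QU + QS,
  ∂PQR = QR − PR + PQ.
As a 12×6 matrix over Z this has rank 6, with invariant factors (1,1,1,1,1,1).

Computing H_k = (kernel of ∂_k) / (image of ∂_{k+1}):

  H_0: rank C_0 − rank ∂_1 = 6 − 5 = 1, and the invariant factors of ∂_1 are all 1, so H_0 ≅ Z.

H_0 ≅ Z.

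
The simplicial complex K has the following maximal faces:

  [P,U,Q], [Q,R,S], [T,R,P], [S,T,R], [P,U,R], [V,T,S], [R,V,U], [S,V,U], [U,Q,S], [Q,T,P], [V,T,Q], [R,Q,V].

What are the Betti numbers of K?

We work with the vertex ordering P < Q < R < S < T < U < V. The simplices of K, each written with vertices in increasing order, are:

  0-simplices (7): P, Q, R, S, T, U, V
  1-simplices (18): PQ, PR, PT, PU, QR, QS, QT, QU, QV, RS, RT, RU, RV, ST, SU, SV, TV, UV
  2-simplices (12): PQT, PQU, PRT, PRU, QRS, QRV, QSU, QTV, RST, RUV, STV, SUV

giving chain groups C_0 ≅ Z^7, C_1 ≅ Z^18, C_2 ≅ Z^12.

The boundary map ∂_1: C_1 → C_0 is given by ∂[p,q] = [q] − [p]. For instance
  ∂QT = T − Q.
The resulting 7×18 matrix has rank 6, and its Smith normal form has invariant factors (1,1,1,1,1,1).

Boundary ∂_2: C_2 → C_1 sends each 2-simplex [p,q,r] to [q,r] − [p,r] + [p,q]. For instance
  ∂QRV = RV − QV + QR,
  ∂PQU = QU − PU + PQ.
This gives a 18×12 integer matrix of rank 12; reducing to Smith normal form yields diagonal entries (1,1,1,1,1,1,1,1,1,1,1,2).

Reading off H_k = ker ∂_k / im ∂_{k+1}:

  H_0: rank C_0 − rank ∂_1 = 7 − 6 = 1, and the invariant factors of ∂_1 are all 1, so H_0 ≅ Z.
  H_1: rank ker ∂_1 − rank ∂_2 = (18 − 6) − 12 = 0, and ∂_2 has invariant factor 2 > 1, so H_1 ≅ Z/2Z.
  H_2: rank ker ∂_2 − rank ∂_3 = (12 − 12) − 0 = 0, and there is no ∂_3, so H_2 ≅ 0.

As a check, the Euler characteristic is 7 − 18 + 12 = 1, which agrees with 1 − 0 + 0 = 1.
(K is a triangulation of the real projective plane RP^2.)

Hence the Betti numbers are b_0 = 1, b_1 = 0, b_2 = 0.

b_0 = 1, b_1 = 0, b_2 = 0.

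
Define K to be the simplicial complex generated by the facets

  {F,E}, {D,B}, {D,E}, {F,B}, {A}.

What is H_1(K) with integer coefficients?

H_1 = Z.

Fix the vertex order A < B < D < E < F and write every simplex with vertices in increasing order. Then dim K = 1 and the simplices of K are:

  0-simplices (5): A, B, D, E, F
  1-simplices (4): BD, BF, DE, EF

so the chain groups are C_0 ≅ Z^5, C_1 ≅ Z^4.

∂_1: C_1 → C_0 maps an edge to its endpoints' difference, ∂[p,q] = q − p.
The resulting 5×4 matrix has rank 3, and its Smith normal form has invariant factors (1,1,1).

Now H_k = ker ∂_k / im ∂_{k+1}, so:

  H_1: rank ker ∂_1 − rank ∂_2 = (4 − 3) − 0 = 1, and there is no ∂_2, so H_1 = Z.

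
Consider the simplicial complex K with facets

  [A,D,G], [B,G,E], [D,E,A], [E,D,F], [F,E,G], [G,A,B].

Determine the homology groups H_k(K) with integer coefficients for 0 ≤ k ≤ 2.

H_0 = Z,  H_1 = Z,  H_2 = 0.

We work with the vertex ordering A < B < D < E < F < G. The simplices of K, each written with vertices in increasing order, are:

  0-simplices (6): A, B, D, E, F, G
  1-simplices (12): AB, AD, AE, AG, BE, BG, DE, DF, DG, EF, EG, FG
  2-simplices (6): ABG, ADE, ADG, BEG, DEF, EFG

giving chain groups C_0 ≅ Z^6, C_1 ≅ Z^12, C_2 ≅ Z^6.

Boundary ∂_1: C_1 → C_0 sends each edge [p,q] (with p < q) to q − p. For instance
  ∂AG = G − A.
As a 6×12 matrix over Z this has rank 5, with invariant factors (1,1,1,1,1).

The boundary map ∂_2: C_2 → C_1 sends each 2-simplex [p,q,r] to [q,r] − [p,r] + [p,q]. For instance
  ∂ADG = DG − AG + AD,
  ∂ADE = DE − AE + AD.
The resulting 12×6 matrix has rank 6, and its Smith normal form has invariant factors (1,1,1,1,1,1).

From H_k ≅ ker(∂_k) / im(∂_{k+1}) we obtain:

  H_0: rank C_0 − rank ∂_1 = 6 − 5 = 1, and the invariant factors of ∂_1 are all 1, so H_0 ≅ Z.
  H_1: rank ker ∂_1 − rank ∂_2 = (12 − 5) − 6 = 1, and the invariant factors of ∂_2 are all 1, so H_1 ≅ Z.
  H_2: rank ker ∂_2 − rank ∂_3 = (6 − 6) − 0 = 0, and there is no ∂_3, so H_2 ≅ 0.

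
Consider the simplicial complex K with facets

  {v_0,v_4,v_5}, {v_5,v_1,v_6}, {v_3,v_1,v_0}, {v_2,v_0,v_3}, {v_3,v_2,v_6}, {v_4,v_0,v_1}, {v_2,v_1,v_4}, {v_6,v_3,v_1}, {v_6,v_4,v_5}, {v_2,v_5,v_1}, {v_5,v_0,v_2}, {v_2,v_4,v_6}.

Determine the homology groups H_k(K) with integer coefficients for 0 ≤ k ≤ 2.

K has 7 vertices, 18 edges, 12 triangles.
rank ∂_0 = 0, rank ∂_1 = 6 ⇒ b_0 = 7 − 0 − 6 = 1; all invariant factors of ∂_1 are 1 so no torsion. So H_0 = Z.
rank ∂_1 = 6, rank ∂_2 = 12 ⇒ b_1 = 18 − 6 − 12 = 0; ∂_2 has invariant factor(s) [2] giving torsion. So H_1 = Z/2.
rank ∂_2 = 12, rank ∂_3 = 0 ⇒ b_2 = 12 − 12 − 0 = 0. So H_2 = 0.

H_0 = Z,  H_1 = Z/2,  H_2 = 0.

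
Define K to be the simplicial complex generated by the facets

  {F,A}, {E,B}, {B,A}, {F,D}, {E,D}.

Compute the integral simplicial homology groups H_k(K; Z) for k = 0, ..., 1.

K has 5 vertices, 5 edges.
rank ∂_0 = 0, rank ∂_1 = 4 ⇒ b_0 = 5 − 0 − 4 = 1; all invariant factors of ∂_1 are 1 so no torsion. So H_0 = Z.
rank ∂_1 = 4, rank ∂_2 = 0 ⇒ b_1 = 5 − 4 − 0 = 1. So H_1 = Z.

H_0 = Z,  H_1 = Z.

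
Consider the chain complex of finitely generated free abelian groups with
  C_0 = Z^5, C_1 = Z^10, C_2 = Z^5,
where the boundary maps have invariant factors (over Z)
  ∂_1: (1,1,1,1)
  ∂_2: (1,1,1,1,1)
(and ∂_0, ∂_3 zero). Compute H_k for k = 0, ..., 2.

H_0 = Z,  H_1 = Z,  H_2 = 0.

H_0: b_0 = 5 − 0 − 4 = 1; torsion from ∂_1 factors > 1: none. So H_0 = Z.
H_1: b_1 = 10 − 4 − 5 = 1; torsion from ∂_2 factors > 1: none. So H_1 = Z.
H_2: b_2 = 5 − 5 − 0 = 0; torsion from ∂_3 factors > 1: none. So H_2 = 0.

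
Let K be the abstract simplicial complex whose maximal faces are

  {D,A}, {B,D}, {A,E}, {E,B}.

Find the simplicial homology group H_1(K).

H_1 ≅ Z.

Take the total order A < B < D < E on the vertex set. Then K (dimension 1) consists of the simplices:

  0-simplices (4): A, B, D, E
  1-simplices (4): AD, AE, BD, BE

giving chain groups C_0 ≅ Z^4, C_1 ≅ Z^4.

Boundary ∂_1: C_1 → C_0 maps an edge to its endpoints' difference, ∂[p,q] = q − p.
The resulting 4×4 matrix has rank 3, and its Smith normal form has invariant factors (1,1,1).

Computing H_k = (kernel of ∂_k) / (image of ∂_{k+1}):

  H_1: rank ker ∂_1 − rank ∂_2 = (4 − 3) − 0 = 1, and there is no ∂_2, so H_1 = Z.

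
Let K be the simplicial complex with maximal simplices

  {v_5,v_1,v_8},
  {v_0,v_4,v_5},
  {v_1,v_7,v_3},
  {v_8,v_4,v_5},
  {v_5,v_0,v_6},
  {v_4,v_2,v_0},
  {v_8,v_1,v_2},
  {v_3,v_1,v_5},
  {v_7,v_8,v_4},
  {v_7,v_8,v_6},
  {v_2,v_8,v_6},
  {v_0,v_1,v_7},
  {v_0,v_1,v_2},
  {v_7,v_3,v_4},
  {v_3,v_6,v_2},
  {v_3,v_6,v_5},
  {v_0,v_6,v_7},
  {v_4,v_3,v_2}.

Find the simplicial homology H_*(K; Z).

Order the vertices as v_0 < v_1 < v_2 < v_3 < v_4 < v_5 < v_6 < v_7 < v_8. Listing each simplex with vertices in this order, K has dimension 2 with simplices:

  0-simplices (9): [v_0], [v_1], [v_2], [v_3], [v_4], [v_5], [v_6], [v_7], [v_8]
  1-simplices (27): (27 of them)
  2-simplices (18): (18 of them)

so the chain groups are C_0 ≅ Z^9, C_1 ≅ Z^27, C_2 ≅ Z^18.

∂_1: C_1 → C_0 sends each edge [p,q] (with p < q) to q − p. For instance
  ∂[v_1,v_3] = [v_3] − [v_1].
As a 9×27 matrix over Z this has rank 8, with invariant factors (1,1,1,1,1,1,1,1).

∂_2: C_2 → C_1 maps a triangle to the signed sum of its edges. For instance
  ∂[v_1,v_3,v_5] = [v_3,v_5] − [v_1,v_5] + [v_1,v_3],
  ∂[v_3,v_5,v_6] = [v_5,v_6] − [v_3,v_6] + [v_3,v_5].
This gives a 27×18 integer matrix of rank 17; reducing to Smith normal form yields diagonal entries (1,1,1,1,1,1,1,1,1,1,1,1,1,1,1,1,1).

Now H_k = ker ∂_k / im ∂_{k+1}, so:

  H_0: rank C_0 − rank ∂_1 = 9 − 8 = 1, and the invariant factors of ∂_1 are all 1, so H_0 = Z.
  H_1: rank ker ∂_1 − rank ∂_2 = (27 − 8) − 17 = 2, and the invariant factors of ∂_2 are all 1, so H_1 = Z^2.
  H_2: rank ker ∂_2 − rank ∂_3 = (18 − 17) − 0 = 1, and there is no ∂_3, so H_2 = Z.

As a check, the Euler characteristic is 9 − 27 + 18 = 0, which agrees with 1 − 2 + 1 = 0.
(K is a triangulation of the torus T^2.)

H_0 ≅ Z,  H_1 ≅ Z^2,  H_2 ≅ Z.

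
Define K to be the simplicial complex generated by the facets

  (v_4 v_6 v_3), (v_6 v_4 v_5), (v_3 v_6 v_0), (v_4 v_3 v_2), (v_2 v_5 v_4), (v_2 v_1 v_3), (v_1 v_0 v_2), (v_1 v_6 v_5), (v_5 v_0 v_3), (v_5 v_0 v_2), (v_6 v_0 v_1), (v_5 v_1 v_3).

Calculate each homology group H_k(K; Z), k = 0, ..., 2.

We work with the vertex ordering v_0 < v_1 < v_2 < v_3 < v_4 < v_5 < v_6. The simplices of K, each written with vertices in increasing order, are:

  0-simplices (7): [v_0], [v_1], [v_2], [v_3], [v_4], [v_5], [v_6]
  1-simplices (18): (18 of them)
  2-simplices (12): (12 of them)

so the chain groups are C_0 ≅ Z^7, C_1 ≅ Z^18, C_2 ≅ Z^12.

The boundary map ∂_1: C_1 → C_0 is given by ∂[p,q] = [q] − [p]. For instance
  ∂[v_2,v_5] = [v_5] − [v_2].
The resulting 7×18 matrix has rank 6, and its Smith normal form has invariant factors (1,1,1,1,1,1).

The boundary map ∂_2: C_2 → C_1 maps a triangle to the signed sum of its edges. For instance
  ∂[v_1,v_3,v_5] = [v_3,v_5] − [v_1,v_5] + [v_1,v_3],
  ∂[v_2,v_4,v_5] = [v_4,v_5] − [v_2,v_5] + [v_2,v_4].
As a 18×12 matrix over Z this has rank 12, with invariant factors (1,1,1,1,1,1,1,1,1,1,1,2).

Reading off H_k = ker ∂_k / im ∂_{k+1}:

  H_0: rank C_0 − rank ∂_1 = 7 − 6 = 1, and the invariant factors of ∂_1 are all 1, so H_0 ≅ Z.
  H_1: rank ker ∂_1 − rank ∂_2 = (18 − 6) − 12 = 0, and ∂_2 has invariant factor 2 > 1, so H_1 ≅ Z/2Z.
  H_2: rank ker ∂_2 − rank ∂_3 = (12 − 12) − 0 = 0, and there is no ∂_3, so H_2 ≅ 0.

As a check, the Euler characteristic is 7 − 18 + 12 = 1, which agrees with 1 − 0 + 0 = 1.

H_0 ≅ Z,  H_1 ≅ Z/2Z,  H_2 = 0.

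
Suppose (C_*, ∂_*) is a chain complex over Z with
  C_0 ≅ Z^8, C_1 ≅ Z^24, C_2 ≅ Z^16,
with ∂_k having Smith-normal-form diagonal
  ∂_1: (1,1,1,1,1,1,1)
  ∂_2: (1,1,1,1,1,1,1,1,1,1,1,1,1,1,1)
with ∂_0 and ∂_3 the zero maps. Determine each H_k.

H_0: b_0 = 8 − 0 − 7 = 1; torsion from ∂_1 factors > 1: none. So H_0 = Z.
H_1: b_1 = 24 − 7 − 15 = 2; torsion from ∂_2 factors > 1: none. So H_1 = Z^2.
H_2: b_2 = 16 − 15 − 0 = 1; torsion from ∂_3 factors > 1: none. So H_2 = Z.

H_0 = Z,  H_1 = Z^2,  H_2 = Z.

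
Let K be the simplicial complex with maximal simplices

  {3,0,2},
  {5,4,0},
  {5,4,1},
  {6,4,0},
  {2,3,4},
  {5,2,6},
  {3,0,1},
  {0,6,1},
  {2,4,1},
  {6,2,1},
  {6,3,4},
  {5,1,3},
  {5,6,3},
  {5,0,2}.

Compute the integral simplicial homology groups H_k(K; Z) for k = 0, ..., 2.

H_0 ≅ Z,  H_1 ≅ Z^2,  H_2 ≅ Z.

Fix the vertex order 0 < 1 < 2 < 3 < 4 < 5 < 6 and write every simplex with vertices in increasing order. Then dim K = 2 and the simplices of K are:

  0-simplices (7): [0], [1], [2], [3], [4], [5], [6]
  1-simplices (21): [0,1], [0,2], [0,3], [0,4], [0,5], [0,6], [1,2], [1,3], [1,4], [1,5], [1,6], [2,3], [2,4], [2,5], [2,6], [3,4], [3,5], [3,6], [4,5], [4,6], [5,6]
  2-simplices (14): [0,1,3], [0,1,6], [0,2,3], [0,2,5], [0,4,5], [0,4,6], [1,2,4], [1,2,6], [1,3,5], [1,4,5], [2,3,4], [2,5,6], [3,4,6], [3,5,6]

so the chain groups are C_0 ≅ Z^7, C_1 ≅ Z^21, C_2 ≅ Z^14.

∂_1: C_1 → C_0 is given by ∂[p,q] = [q] − [p]. For instance
  ∂[0,2] = [2] − [0].
The resulting 7×21 matrix has rank 6, and its Smith normal form has invariant factors (1,1,1,1,1,1).

Boundary ∂_2: C_2 → C_1 maps a triangle to the signed sum of its edges. For instance
  ∂[1,2,6] = [2,6] − [1,6] + [1,2],
  ∂[0,2,5] = [2,5] − [0,5] + [0,2].
The resulting 21×14 matrix has rank 13, and its Smith normal form has invariant factors (1,1,1,1,1,1,1,1,1,1,1,1,1).

From H_k ≅ ker(∂_k) / im(∂_{k+1}) we obtain:

  H_0: rank C_0 − rank ∂_1 = 7 − 6 = 1, and the invariant factors of ∂_1 are all 1, so H_0 = Z.
  H_1: rank ker ∂_1 − rank ∂_2 = (21 − 6) − 13 = 2, and the invariant factors of ∂_2 are all 1, so H_1 = Z^2.
  H_2: rank ker ∂_2 − rank ∂_3 = (14 − 13) − 0 = 1, and there is no ∂_3, so H_2 = Z.

(K is a triangulation of the torus T^2.)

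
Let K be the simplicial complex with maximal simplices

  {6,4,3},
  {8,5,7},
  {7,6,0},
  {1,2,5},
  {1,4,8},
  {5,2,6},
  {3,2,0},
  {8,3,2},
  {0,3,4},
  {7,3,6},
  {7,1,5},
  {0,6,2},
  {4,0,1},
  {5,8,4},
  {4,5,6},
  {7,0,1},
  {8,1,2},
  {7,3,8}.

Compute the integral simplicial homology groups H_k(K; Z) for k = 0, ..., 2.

Fix the vertex order 0 < 1 < 2 < 3 < 4 < 5 < 6 < 7 < 8 and write every simplex with vertices in increasing order. Then dim K = 2 and the simplices of K are:

  0-simplices (9): [0], [1], [2], [3], [4], [5], [6], [7], [8]
  1-simplices (27): (27 of them)
  2-simplices (18): [0,1,4], [0,1,7], [0,2,3], [0,2,6], [0,3,4], [0,6,7], [1,2,5], [1,2,8], [1,4,8], [1,5,7], [2,3,8], [2,5,6], [3,4,6], [3,6,7], [3,7,8], [4,5,6], [4,5,8], [5,7,8]

so the chain groups are C_0 ≅ Z^9, C_1 ≅ Z^27, C_2 ≅ Z^18.

Boundary ∂_1: C_1 → C_0 sends each edge [p,q] (with p < q) to q − p. For instance
  ∂[2,3] = [3] − [2].
The 9×27 boundary matrix has rank 8 and Smith normal form diag(1,1,1,1,1,1,1,1).

The boundary map ∂_2: C_2 → C_1 sends each 2-simplex [p,q,r] to [q,r] − [p,r] + [p,q]. For instance
  ∂[1,5,7] = [5,7] − [1,7] + [1,5],
  ∂[2,3,8] = [3,8] − [2,8] + [2,3].
This gives a 27×18 integer matrix of rank 18; reducing to Smith normal form yields diagonal entries (1,1,1,1,1,1,1,1,1,1,1,1,1,1,1,1,1,2).

Computing H_k = (kernel of ∂_k) / (image of ∂_{k+1}):

  H_0: rank C_0 − rank ∂_1 = 9 − 8 = 1, and the invariant factors of ∂_1 are all 1, so H_0 ≅ Z.
  H_1: rank ker ∂_1 − rank ∂_2 = (27 − 8) − 18 = 1, and ∂_2 has invariant factor 2 > 1, so H_1 ≅ Z ⊕ Z/2.
  H_2: rank ker ∂_2 − rank ∂_3 = (18 − 18) − 0 = 0, and there is no ∂_3, so H_2 ≅ 0.

H_0 ≅ Z,  H_1 ≅ Z ⊕ Z/2,  H_2 = 0.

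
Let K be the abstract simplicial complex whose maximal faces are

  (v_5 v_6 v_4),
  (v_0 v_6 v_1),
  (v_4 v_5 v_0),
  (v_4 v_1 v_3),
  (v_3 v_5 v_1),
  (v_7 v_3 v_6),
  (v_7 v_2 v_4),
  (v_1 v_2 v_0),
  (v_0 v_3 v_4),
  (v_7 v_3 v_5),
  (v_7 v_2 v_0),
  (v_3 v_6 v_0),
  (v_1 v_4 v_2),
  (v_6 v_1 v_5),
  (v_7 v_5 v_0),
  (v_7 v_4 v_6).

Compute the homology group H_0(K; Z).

Take the total order v_0 < v_1 < v_2 < v_3 < v_4 < v_5 < v_6 < v_7 on the vertex set. Then K (dimension 2) consists of the simplices:

  0-simplices (8): [v_0], [v_1], [v_2], [v_3], [v_4], [v_5], [v_6], [v_7]
  1-simplices (24): (24 of them)
  2-simplices (16): (16 of them)

giving chain groups C_0 ≅ Z^8, C_1 ≅ Z^24, C_2 ≅ Z^16.

∂_1: C_1 → C_0 maps an edge to its endpoints' difference, ∂[p,q] = q − p. For instance
  ∂[v_3,v_7] = [v_7] − [v_3].
The resulting 8×24 matrix has rank 7, and its Smith normal form has invariant factors (1,1,1,1,1,1,1).

The boundary map ∂_2: C_2 → C_1 acts by ∂[p,q,r] = [q,r] − [p,r] + [p,q]. For instance
  ∂[v_0,v_1,v_6] = [v_1,v_6] − [v_0,v_6] + [v_0,v_1],
  ∂[v_3,v_6,v_7] = [v_6,v_7] − [v_3,v_7] + [v_3,v_6].
As a 24×16 matrix over Z this has rank 15, with invariant factors (1,1,1,1,1,1,1,1,1,1,1,1,1,1,1).

From H_k ≅ ker(∂_k) / im(∂_{k+1}) we obtain:

  H_0: rank C_0 − rank ∂_1 = 8 − 7 = 1, and the invariant factors of ∂_1 are all 1, so H_0 = Z.

(K is a triangulation of the torus T^2.)

H_0 = Z.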